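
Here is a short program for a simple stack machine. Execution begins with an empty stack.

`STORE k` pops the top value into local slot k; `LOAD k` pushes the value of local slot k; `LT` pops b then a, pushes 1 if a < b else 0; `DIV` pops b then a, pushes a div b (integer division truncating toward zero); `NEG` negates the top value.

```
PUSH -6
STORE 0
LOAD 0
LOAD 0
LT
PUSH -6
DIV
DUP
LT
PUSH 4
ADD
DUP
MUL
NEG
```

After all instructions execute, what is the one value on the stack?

-16

PUSH -6 -> [-6]
STORE 0 -> []
LOAD 0  -> [-6]
LOAD 0  -> [-6, -6]
LT      -> [0]
PUSH -6 -> [0, -6]
DIV     -> [0]
DUP     -> [0, 0]
LT      -> [0]
PUSH 4  -> [0, 4]
ADD     -> [4]
DUP     -> [4, 4]
MUL     -> [16]
NEG     -> [-16]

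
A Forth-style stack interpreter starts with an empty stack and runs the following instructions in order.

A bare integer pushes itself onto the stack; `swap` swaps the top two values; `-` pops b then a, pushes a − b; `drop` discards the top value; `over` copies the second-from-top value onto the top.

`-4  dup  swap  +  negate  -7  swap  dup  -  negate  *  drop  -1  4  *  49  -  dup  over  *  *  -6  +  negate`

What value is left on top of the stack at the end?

-4     → [-4]
dup    → [-4, -4]
swap   → [-4, -4]
+      → [-8]
negate → [8]
-7     → [8, -7]
swap   → [-7, 8]
dup    → [-7, 8, 8]
-      → [-7, 0]
negate → [-7, 0]
*      → [0]
drop   → []
-1     → [-1]
4      → [-1, 4]
*      → [-4]
49     → [-4, 49]
-      → [-53]
dup    → [-53, -53]
over   → [-53, -53, -53]
*      → [-53, 2809]
*      → [-148877]
-6     → [-148877, -6]
+      → [-148883]
negate → [148883]

148883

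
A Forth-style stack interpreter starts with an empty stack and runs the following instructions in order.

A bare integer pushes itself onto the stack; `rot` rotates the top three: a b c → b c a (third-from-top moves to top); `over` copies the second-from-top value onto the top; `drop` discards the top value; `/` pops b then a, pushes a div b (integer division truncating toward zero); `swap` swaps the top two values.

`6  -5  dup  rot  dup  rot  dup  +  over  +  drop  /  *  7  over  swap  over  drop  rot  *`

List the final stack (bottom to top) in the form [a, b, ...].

[-5, -35]

6     [6]
-5    [6, -5]
dup   [6, -5, -5]
rot   [-5, -5, 6]
dup   [-5, -5, 6, 6]
rot   [-5, 6, 6, -5]
dup   [-5, 6, 6, -5, -5]
+     [-5, 6, 6, -10]
over  [-5, 6, 6, -10, 6]
+     [-5, 6, 6, -4]
drop  [-5, 6, 6]
/     [-5, 1]
*     [-5]
7     [-5, 7]
over  [-5, 7, -5]
swap  [-5, -5, 7]
over  [-5, -5, 7, -5]
drop  [-5, -5, 7]
rot   [-5, 7, -5]
*     [-5, -35]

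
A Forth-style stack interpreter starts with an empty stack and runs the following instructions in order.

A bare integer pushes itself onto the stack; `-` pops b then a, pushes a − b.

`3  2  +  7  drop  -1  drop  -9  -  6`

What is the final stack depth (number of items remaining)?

3    -> [3]
2    -> [3, 2]
+    -> [5]
7    -> [5, 7]
drop -> [5]
-1   -> [5, -1]
drop -> [5]
-9   -> [5, -9]
-    -> [14]
6    -> [14, 6]

2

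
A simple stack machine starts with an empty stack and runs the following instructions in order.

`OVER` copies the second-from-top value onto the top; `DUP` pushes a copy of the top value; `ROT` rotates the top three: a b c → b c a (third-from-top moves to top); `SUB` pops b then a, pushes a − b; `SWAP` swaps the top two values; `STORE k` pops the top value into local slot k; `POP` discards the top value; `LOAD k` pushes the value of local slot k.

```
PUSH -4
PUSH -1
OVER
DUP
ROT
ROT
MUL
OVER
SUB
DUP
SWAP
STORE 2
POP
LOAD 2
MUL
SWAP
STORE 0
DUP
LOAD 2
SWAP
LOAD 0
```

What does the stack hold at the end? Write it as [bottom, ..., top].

[-32, 8, -32, -4]

PUSH -4  -4
PUSH -1  -4 -1
OVER     -4 -1 -4
DUP      -4 -1 -4 -4
ROT      -4 -4 -4 -1
ROT      -4 -4 -1 -4
MUL      -4 -4 4
OVER     -4 -4 4 -4
SUB      -4 -4 8
DUP      -4 -4 8 8
SWAP     -4 -4 8 8
STORE 2  -4 -4 8
POP      -4 -4
LOAD 2   -4 -4 8
MUL      -4 -32
SWAP     -32 -4
STORE 0  -32
DUP      -32 -32
LOAD 2   -32 -32 8
SWAP     -32 8 -32
LOAD 0   -32 8 -32 -4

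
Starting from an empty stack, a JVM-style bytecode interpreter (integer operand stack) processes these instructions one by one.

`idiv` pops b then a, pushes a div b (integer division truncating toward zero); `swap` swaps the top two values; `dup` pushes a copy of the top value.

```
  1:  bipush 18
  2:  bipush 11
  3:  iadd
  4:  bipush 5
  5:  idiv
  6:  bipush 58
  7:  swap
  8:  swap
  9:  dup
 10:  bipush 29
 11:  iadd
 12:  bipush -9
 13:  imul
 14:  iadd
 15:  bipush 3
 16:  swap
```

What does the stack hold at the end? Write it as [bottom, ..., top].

bipush 18  [18]
bipush 11  [18, 11]
iadd       [29]
bipush 5   [29, 5]
idiv       [5]
bipush 58  [5, 58]
swap       [58, 5]
swap       [5, 58]
dup        [5, 58, 58]
bipush 29  [5, 58, 58, 29]
iadd       [5, 58, 87]
bipush -9  [5, 58, 87, -9]
imul       [5, 58, -783]
iadd       [5, -725]
bipush 3   [5, -725, 3]
swap       [5, 3, -725]

[5, 3, -725]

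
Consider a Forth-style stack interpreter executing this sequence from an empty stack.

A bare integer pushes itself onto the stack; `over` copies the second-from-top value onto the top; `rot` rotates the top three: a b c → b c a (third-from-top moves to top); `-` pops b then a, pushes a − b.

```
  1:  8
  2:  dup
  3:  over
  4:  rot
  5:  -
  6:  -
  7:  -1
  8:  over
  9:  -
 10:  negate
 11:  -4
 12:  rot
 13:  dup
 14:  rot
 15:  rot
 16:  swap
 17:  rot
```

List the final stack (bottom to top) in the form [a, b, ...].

[9, 8, -4, 8]

8       8
dup     8 8
over    8 8 8
rot     8 8 8
-       8 0
-       8
-1      8 -1
over    8 -1 8
-       8 -9
negate  8 9
-4      8 9 -4
rot     9 -4 8
dup     9 -4 8 8
rot     9 8 8 -4
rot     9 8 -4 8
swap    9 8 8 -4
rot     9 8 -4 8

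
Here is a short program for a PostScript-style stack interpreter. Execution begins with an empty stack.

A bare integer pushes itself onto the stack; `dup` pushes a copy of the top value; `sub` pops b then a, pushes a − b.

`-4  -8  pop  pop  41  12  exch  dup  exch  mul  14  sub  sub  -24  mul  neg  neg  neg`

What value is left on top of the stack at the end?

-4    [-4]
-8    [-4, -8]
pop   [-4]
pop   []
41    [41]
12    [41, 12]
exch  [12, 41]
dup   [12, 41, 41]
exch  [12, 41, 41]
mul   [12, 1681]
14    [12, 1681, 14]
sub   [12, 1667]
sub   [-1655]
-24   [-1655, -24]
mul   [39720]
neg   [-39720]
neg   [39720]
neg   [-39720]

-39720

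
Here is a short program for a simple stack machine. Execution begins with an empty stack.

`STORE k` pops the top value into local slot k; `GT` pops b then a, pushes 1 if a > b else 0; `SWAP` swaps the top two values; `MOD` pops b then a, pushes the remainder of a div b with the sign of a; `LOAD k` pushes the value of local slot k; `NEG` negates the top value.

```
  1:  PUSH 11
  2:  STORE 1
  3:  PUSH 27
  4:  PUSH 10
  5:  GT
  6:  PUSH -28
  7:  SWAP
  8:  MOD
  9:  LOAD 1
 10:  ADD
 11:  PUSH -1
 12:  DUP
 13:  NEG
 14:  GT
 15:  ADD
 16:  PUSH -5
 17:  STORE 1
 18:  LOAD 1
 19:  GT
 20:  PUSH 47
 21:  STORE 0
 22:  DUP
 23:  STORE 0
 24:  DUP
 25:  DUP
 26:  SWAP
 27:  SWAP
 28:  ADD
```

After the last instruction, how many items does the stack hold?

PUSH 11  : 11
STORE 1  : (empty)
PUSH 27  : 27
PUSH 10  : 27 10
GT       : 1
PUSH -28 : 1 -28
SWAP     : -28 1
MOD      : 0
LOAD 1   : 0 11
ADD      : 11
PUSH -1  : 11 -1
DUP      : 11 -1 -1
NEG      : 11 -1 1
GT       : 11 0
ADD      : 11
PUSH -5  : 11 -5
STORE 1  : 11
LOAD 1   : 11 -5
GT       : 1
PUSH 47  : 1 47
STORE 0  : 1
DUP      : 1 1
STORE 0  : 1
DUP      : 1 1
DUP      : 1 1 1
SWAP     : 1 1 1
SWAP     : 1 1 1
ADD      : 1 2

2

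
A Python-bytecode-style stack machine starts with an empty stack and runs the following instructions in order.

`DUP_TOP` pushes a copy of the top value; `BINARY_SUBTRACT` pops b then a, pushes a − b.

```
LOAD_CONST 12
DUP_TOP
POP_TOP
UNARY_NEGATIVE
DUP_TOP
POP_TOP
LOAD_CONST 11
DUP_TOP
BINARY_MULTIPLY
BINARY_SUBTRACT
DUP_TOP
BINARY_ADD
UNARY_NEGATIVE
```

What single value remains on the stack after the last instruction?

LOAD_CONST 12   → [12]
DUP_TOP         → [12, 12]
POP_TOP         → [12]
UNARY_NEGATIVE  → [-12]
DUP_TOP         → [-12, -12]
POP_TOP         → [-12]
LOAD_CONST 11   → [-12, 11]
DUP_TOP         → [-12, 11, 11]
BINARY_MULTIPLY → [-12, 121]
BINARY_SUBTRACT → [-133]
DUP_TOP         → [-133, -133]
BINARY_ADD      → [-266]
UNARY_NEGATIVE  → [266]

266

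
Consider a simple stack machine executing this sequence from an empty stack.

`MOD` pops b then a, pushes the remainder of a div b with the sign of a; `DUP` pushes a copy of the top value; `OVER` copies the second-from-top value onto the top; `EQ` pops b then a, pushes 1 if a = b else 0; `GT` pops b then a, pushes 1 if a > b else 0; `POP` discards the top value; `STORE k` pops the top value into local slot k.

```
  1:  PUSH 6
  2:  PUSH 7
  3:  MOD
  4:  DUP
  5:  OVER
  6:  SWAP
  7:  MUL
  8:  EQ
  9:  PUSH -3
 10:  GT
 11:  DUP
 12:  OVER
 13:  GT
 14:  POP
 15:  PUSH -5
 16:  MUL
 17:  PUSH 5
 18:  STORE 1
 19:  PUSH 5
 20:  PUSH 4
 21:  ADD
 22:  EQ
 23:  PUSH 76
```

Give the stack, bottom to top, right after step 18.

PUSH 6  -> [6]
PUSH 7  -> [6, 7]
MOD     -> [6]
DUP     -> [6, 6]
OVER    -> [6, 6, 6]
SWAP    -> [6, 6, 6]
MUL     -> [6, 36]
EQ      -> [0]
PUSH -3 -> [0, -3]
GT      -> [1]
DUP     -> [1, 1]
OVER    -> [1, 1, 1]
GT      -> [1, 0]
POP     -> [1]
PUSH -5 -> [1, -5]
MUL     -> [-5]
PUSH 5  -> [-5, 5]
STORE 1 -> [-5]

[-5]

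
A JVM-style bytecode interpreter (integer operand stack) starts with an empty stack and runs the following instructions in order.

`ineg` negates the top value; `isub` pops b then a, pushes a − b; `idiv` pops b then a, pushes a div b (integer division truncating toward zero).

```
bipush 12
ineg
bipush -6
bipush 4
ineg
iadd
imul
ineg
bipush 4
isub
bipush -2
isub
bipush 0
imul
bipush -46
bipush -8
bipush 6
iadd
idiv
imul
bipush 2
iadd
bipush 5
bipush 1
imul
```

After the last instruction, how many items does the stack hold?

2

bipush 12  -> [12]
ineg       -> [-12]
bipush -6  -> [-12, -6]
bipush 4   -> [-12, -6, 4]
ineg       -> [-12, -6, -4]
iadd       -> [-12, -10]
imul       -> [120]
ineg       -> [-120]
bipush 4   -> [-120, 4]
isub       -> [-124]
bipush -2  -> [-124, -2]
isub       -> [-122]
bipush 0   -> [-122, 0]
imul       -> [0]
bipush -46 -> [0, -46]
bipush -8  -> [0, -46, -8]
bipush 6   -> [0, -46, -8, 6]
iadd       -> [0, -46, -2]
idiv       -> [0, 23]
imul       -> [0]
bipush 2   -> [0, 2]
iadd       -> [2]
bipush 5   -> [2, 5]
bipush 1   -> [2, 5, 1]
imul       -> [2, 5]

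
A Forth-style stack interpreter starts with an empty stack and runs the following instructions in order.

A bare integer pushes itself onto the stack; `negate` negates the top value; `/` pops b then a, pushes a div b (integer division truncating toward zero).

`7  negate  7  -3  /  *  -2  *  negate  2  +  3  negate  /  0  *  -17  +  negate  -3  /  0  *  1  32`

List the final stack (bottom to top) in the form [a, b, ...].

[0, 1, 32]

7      → 7
negate → -7
7      → -7 7
-3     → -7 7 -3
/      → -7 -2
*      → 14
-2     → 14 -2
*      → -28
negate → 28
2      → 28 2
+      → 30
3      → 30 3
negate → 30 -3
/      → -10
0      → -10 0
*      → 0
-17    → 0 -17
+      → -17
negate → 17
-3     → 17 -3
/      → -5
0      → -5 0
*      → 0
1      → 0 1
32     → 0 1 32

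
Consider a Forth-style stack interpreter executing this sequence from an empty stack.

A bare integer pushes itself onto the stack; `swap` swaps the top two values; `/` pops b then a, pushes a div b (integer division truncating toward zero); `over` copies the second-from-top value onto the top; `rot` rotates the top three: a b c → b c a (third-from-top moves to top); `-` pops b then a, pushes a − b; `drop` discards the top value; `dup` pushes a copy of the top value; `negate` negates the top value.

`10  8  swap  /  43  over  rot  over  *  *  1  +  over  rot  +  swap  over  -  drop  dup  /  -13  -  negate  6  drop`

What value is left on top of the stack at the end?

10     → [10]
8      → [10, 8]
swap   → [8, 10]
/      → [0]
43     → [0, 43]
over   → [0, 43, 0]
rot    → [43, 0, 0]
over   → [43, 0, 0, 0]
*      → [43, 0, 0]
*      → [43, 0]
1      → [43, 0, 1]
+      → [43, 1]
over   → [43, 1, 43]
rot    → [1, 43, 43]
+      → [1, 86]
swap   → [86, 1]
over   → [86, 1, 86]
-      → [86, -85]
drop   → [86]
dup    → [86, 86]
/      → [1]
-13    → [1, -13]
-      → [14]
negate → [-14]
6      → [-14, 6]
drop   → [-14]

-14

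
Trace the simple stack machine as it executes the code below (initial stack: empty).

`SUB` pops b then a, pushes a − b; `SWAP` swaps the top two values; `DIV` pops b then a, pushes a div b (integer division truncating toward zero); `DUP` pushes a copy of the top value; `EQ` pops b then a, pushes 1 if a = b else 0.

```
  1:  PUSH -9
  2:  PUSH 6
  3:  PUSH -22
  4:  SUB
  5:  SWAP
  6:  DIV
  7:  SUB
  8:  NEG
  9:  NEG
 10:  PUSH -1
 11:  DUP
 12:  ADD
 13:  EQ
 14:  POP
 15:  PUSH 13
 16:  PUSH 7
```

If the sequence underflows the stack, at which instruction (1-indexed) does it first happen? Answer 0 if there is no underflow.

7

PUSH -9  → -9
PUSH 6   → -9 6
PUSH -22 → -9 6 -22
SUB      → -9 28
SWAP     → 28 -9
DIV      → -3
SUB  — needs 2 operands, stack has 1 → underflow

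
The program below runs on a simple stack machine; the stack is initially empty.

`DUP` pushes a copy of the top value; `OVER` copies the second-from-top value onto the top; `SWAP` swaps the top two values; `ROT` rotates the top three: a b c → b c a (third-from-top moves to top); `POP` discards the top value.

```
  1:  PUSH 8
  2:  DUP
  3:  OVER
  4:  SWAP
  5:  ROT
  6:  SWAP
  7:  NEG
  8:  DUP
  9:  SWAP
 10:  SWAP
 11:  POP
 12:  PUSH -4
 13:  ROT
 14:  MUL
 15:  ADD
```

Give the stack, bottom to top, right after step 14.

[8, -8, -32]

PUSH 8  -> [8]
DUP     -> [8, 8]
OVER    -> [8, 8, 8]
SWAP    -> [8, 8, 8]
ROT     -> [8, 8, 8]
SWAP    -> [8, 8, 8]
NEG     -> [8, 8, -8]
DUP     -> [8, 8, -8, -8]
SWAP    -> [8, 8, -8, -8]
SWAP    -> [8, 8, -8, -8]
POP     -> [8, 8, -8]
PUSH -4 -> [8, 8, -8, -4]
ROT     -> [8, -8, -4, 8]
MUL     -> [8, -8, -32]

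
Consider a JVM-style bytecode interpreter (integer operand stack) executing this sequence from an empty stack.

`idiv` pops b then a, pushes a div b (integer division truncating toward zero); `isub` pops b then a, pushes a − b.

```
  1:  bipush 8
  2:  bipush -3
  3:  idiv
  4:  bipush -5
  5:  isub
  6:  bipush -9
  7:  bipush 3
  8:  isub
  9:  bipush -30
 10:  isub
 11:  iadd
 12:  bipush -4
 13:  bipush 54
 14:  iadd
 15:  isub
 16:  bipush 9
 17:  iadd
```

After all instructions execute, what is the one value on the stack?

-20

bipush 8   : 8
bipush -3  : 8 -3
idiv       : -2
bipush -5  : -2 -5
isub       : 3
bipush -9  : 3 -9
bipush 3   : 3 -9 3
isub       : 3 -12
bipush -30 : 3 -12 -30
isub       : 3 18
iadd       : 21
bipush -4  : 21 -4
bipush 54  : 21 -4 54
iadd       : 21 50
isub       : -29
bipush 9   : -29 9
iadd       : -20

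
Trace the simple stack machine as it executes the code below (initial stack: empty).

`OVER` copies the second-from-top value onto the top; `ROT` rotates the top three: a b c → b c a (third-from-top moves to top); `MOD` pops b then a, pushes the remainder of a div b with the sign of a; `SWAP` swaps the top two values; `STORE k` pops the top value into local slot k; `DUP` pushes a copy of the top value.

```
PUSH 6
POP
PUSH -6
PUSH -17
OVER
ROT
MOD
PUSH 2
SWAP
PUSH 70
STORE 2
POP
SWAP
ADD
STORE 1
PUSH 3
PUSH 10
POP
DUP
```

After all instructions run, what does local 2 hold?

70

PUSH 6   : 6
POP      : (empty)
PUSH -6  : -6
PUSH -17 : -6 -17
OVER     : -6 -17 -6
ROT      : -17 -6 -6
MOD      : -17 0
PUSH 2   : -17 0 2
SWAP     : -17 2 0
PUSH 70  : -17 2 0 70
STORE 2  : -17 2 0
POP      : -17 2
SWAP     : 2 -17
ADD      : -15
STORE 1  : (empty)
PUSH 3   : 3
PUSH 10  : 3 10
POP      : 3
DUP      : 3 3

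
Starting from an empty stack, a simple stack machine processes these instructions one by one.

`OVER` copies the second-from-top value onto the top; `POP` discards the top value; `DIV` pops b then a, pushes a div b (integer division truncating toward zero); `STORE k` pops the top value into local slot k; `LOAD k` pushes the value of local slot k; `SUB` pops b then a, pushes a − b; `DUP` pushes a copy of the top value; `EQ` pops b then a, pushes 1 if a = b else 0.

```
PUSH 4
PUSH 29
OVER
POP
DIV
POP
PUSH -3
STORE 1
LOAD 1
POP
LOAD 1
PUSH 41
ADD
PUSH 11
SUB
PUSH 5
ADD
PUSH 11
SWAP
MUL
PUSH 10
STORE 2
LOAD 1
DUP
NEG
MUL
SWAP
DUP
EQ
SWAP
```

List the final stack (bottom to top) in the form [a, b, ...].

[1, -9]

PUSH 4  : [4]
PUSH 29 : [4, 29]
OVER    : [4, 29, 4]
POP     : [4, 29]
DIV     : [0]
POP     : []
PUSH -3 : [-3]
STORE 1 : []
LOAD 1  : [-3]
POP     : []
LOAD 1  : [-3]
PUSH 41 : [-3, 41]
ADD     : [38]
PUSH 11 : [38, 11]
SUB     : [27]
PUSH 5  : [27, 5]
ADD     : [32]
PUSH 11 : [32, 11]
SWAP    : [11, 32]
MUL     : [352]
PUSH 10 : [352, 10]
STORE 2 : [352]
LOAD 1  : [352, -3]
DUP     : [352, -3, -3]
NEG     : [352, -3, 3]
MUL     : [352, -9]
SWAP    : [-9, 352]
DUP     : [-9, 352, 352]
EQ      : [-9, 1]
SWAP    : [1, -9]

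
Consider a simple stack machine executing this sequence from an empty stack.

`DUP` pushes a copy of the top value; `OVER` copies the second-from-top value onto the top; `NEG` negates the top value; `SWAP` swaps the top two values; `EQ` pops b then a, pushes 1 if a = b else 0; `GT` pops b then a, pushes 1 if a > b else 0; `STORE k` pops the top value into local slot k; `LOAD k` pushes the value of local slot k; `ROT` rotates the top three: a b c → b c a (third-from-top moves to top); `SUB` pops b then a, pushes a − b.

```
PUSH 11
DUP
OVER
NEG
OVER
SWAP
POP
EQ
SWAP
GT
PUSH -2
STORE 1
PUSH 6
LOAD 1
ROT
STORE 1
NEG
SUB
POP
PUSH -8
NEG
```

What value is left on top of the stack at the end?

8

PUSH 11  [11]
DUP      [11, 11]
OVER     [11, 11, 11]
NEG      [11, 11, -11]
OVER     [11, 11, -11, 11]
SWAP     [11, 11, 11, -11]
POP      [11, 11, 11]
EQ       [11, 1]
SWAP     [1, 11]
GT       [0]
PUSH -2  [0, -2]
STORE 1  [0]
PUSH 6   [0, 6]
LOAD 1   [0, 6, -2]
ROT      [6, -2, 0]
STORE 1  [6, -2]
NEG      [6, 2]
SUB      [4]
POP      []
PUSH -8  [-8]
NEG      [8]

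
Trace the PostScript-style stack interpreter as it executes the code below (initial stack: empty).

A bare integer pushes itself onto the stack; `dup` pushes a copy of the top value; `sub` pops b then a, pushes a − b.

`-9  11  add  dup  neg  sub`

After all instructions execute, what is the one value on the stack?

4

-9  : [-9]
11  : [-9, 11]
add : [2]
dup : [2, 2]
neg : [2, -2]
sub : [4]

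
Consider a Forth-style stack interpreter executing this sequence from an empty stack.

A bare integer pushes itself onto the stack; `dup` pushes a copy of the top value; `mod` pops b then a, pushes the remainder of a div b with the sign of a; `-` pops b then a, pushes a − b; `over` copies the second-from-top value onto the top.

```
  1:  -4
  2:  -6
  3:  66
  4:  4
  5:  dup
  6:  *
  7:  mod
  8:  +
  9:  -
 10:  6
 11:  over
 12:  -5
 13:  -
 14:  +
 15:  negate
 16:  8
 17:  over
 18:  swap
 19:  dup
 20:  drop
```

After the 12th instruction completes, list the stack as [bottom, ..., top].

-4    -4
-6    -4 -6
66    -4 -6 66
4     -4 -6 66 4
dup   -4 -6 66 4 4
*     -4 -6 66 16
mod   -4 -6 2
+     -4 -4
-     0
6     0 6
over  0 6 0
-5    0 6 0 -5

[0, 6, 0, -5]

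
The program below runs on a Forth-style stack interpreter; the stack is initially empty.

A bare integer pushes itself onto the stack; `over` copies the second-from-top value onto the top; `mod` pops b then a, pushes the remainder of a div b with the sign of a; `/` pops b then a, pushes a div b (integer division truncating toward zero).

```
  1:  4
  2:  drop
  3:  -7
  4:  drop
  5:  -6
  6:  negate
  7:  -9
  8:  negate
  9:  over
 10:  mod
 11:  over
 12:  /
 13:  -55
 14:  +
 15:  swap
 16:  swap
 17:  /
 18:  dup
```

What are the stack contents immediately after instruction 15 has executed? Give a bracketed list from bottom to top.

[-55, 6]

4       [4]
drop    []
-7      [-7]
drop    []
-6      [-6]
negate  [6]
-9      [6, -9]
negate  [6, 9]
over    [6, 9, 6]
mod     [6, 3]
over    [6, 3, 6]
/       [6, 0]
-55     [6, 0, -55]
+       [6, -55]
swap    [-55, 6]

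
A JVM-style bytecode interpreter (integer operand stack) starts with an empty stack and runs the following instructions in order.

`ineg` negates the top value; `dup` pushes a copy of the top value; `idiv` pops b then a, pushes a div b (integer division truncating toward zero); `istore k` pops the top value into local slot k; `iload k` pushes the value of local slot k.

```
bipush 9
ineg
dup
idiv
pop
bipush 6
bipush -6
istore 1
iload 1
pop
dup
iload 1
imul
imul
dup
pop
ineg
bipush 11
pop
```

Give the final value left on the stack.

bipush 9  : 9
ineg      : -9
dup       : -9 -9
idiv      : 1
pop       : (empty)
bipush 6  : 6
bipush -6 : 6 -6
istore 1  : 6
iload 1   : 6 -6
pop       : 6
dup       : 6 6
iload 1   : 6 6 -6
imul      : 6 -36
imul      : -216
dup       : -216 -216
pop       : -216
ineg      : 216
bipush 11 : 216 11
pop       : 216

216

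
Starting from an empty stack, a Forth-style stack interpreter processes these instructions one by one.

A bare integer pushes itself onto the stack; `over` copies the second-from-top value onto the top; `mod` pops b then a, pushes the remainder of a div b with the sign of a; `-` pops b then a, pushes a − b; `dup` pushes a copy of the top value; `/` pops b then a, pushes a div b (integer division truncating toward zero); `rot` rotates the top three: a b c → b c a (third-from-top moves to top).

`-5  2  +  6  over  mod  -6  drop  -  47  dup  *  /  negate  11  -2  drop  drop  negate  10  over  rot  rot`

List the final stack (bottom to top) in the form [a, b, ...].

-5     : -5
2      : -5 2
+      : -3
6      : -3 6
over   : -3 6 -3
mod    : -3 0
-6     : -3 0 -6
drop   : -3 0
-      : -3
47     : -3 47
dup    : -3 47 47
*      : -3 2209
/      : 0
negate : 0
11     : 0 11
-2     : 0 11 -2
drop   : 0 11
drop   : 0
negate : 0
10     : 0 10
over   : 0 10 0
rot    : 10 0 0
rot    : 0 0 10

[0, 0, 10]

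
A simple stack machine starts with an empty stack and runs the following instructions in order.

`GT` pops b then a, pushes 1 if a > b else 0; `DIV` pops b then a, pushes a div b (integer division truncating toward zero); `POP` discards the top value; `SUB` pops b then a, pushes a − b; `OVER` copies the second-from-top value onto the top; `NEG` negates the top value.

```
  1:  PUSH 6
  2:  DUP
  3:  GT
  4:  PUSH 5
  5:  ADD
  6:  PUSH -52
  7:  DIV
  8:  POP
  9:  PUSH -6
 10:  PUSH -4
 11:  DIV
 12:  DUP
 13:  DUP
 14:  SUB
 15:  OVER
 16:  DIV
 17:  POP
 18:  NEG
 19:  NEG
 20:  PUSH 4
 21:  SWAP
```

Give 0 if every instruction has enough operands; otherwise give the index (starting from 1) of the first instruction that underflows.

PUSH 6   -> 6
DUP      -> 6 6
GT       -> 0
PUSH 5   -> 0 5
ADD      -> 5
PUSH -52 -> 5 -52
DIV      -> 0
POP      -> (empty)
PUSH -6  -> -6
PUSH -4  -> -6 -4
DIV      -> 1
DUP      -> 1 1
DUP      -> 1 1 1
SUB      -> 1 0
OVER     -> 1 0 1
DIV      -> 1 0
POP      -> 1
NEG      -> -1
NEG      -> 1
PUSH 4   -> 1 4
SWAP     -> 4 1

0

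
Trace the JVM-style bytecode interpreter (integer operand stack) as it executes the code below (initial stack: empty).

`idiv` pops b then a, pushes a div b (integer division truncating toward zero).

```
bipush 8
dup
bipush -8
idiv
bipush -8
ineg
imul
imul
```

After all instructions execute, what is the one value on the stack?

-64

bipush 8   8
dup        8 8
bipush -8  8 8 -8
idiv       8 -1
bipush -8  8 -1 -8
ineg       8 -1 8
imul       8 -8
imul       -64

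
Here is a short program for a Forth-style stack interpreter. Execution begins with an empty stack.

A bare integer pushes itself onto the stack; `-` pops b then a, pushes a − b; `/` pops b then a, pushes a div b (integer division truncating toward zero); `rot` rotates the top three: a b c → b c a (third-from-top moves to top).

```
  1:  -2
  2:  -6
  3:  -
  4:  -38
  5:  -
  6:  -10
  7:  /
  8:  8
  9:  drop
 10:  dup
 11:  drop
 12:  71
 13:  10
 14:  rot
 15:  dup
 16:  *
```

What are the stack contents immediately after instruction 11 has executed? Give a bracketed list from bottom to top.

-2   -> [-2]
-6   -> [-2, -6]
-    -> [4]
-38  -> [4, -38]
-    -> [42]
-10  -> [42, -10]
/    -> [-4]
8    -> [-4, 8]
drop -> [-4]
dup  -> [-4, -4]
drop -> [-4]

[-4]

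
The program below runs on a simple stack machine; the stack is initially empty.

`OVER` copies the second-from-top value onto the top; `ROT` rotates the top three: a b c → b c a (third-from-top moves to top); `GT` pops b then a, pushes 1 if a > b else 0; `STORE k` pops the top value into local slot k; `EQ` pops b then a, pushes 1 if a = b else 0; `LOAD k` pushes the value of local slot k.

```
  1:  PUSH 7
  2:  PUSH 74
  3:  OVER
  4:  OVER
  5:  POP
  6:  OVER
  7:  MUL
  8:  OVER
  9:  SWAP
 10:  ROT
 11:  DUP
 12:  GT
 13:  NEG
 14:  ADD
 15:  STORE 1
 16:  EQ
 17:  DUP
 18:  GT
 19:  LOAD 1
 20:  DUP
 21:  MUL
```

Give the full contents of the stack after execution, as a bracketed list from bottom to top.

PUSH 7  -> [7]
PUSH 74 -> [7, 74]
OVER    -> [7, 74, 7]
OVER    -> [7, 74, 7, 74]
POP     -> [7, 74, 7]
OVER    -> [7, 74, 7, 74]
MUL     -> [7, 74, 518]
OVER    -> [7, 74, 518, 74]
SWAP    -> [7, 74, 74, 518]
ROT     -> [7, 74, 518, 74]
DUP     -> [7, 74, 518, 74, 74]
GT      -> [7, 74, 518, 0]
NEG     -> [7, 74, 518, 0]
ADD     -> [7, 74, 518]
STORE 1 -> [7, 74]
EQ      -> [0]
DUP     -> [0, 0]
GT      -> [0]
LOAD 1  -> [0, 518]
DUP     -> [0, 518, 518]
MUL     -> [0, 268324]

[0, 268324]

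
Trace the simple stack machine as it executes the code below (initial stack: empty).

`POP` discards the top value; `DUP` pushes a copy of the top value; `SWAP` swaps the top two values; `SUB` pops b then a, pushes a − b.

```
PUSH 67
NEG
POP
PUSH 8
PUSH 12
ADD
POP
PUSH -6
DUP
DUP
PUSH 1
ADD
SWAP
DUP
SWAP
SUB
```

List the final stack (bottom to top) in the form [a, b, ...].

[-6, -5, 0]

PUSH 67 → [67]
NEG     → [-67]
POP     → []
PUSH 8  → [8]
PUSH 12 → [8, 12]
ADD     → [20]
POP     → []
PUSH -6 → [-6]
DUP     → [-6, -6]
DUP     → [-6, -6, -6]
PUSH 1  → [-6, -6, -6, 1]
ADD     → [-6, -6, -5]
SWAP    → [-6, -5, -6]
DUP     → [-6, -5, -6, -6]
SWAP    → [-6, -5, -6, -6]
SUB     → [-6, -5, 0]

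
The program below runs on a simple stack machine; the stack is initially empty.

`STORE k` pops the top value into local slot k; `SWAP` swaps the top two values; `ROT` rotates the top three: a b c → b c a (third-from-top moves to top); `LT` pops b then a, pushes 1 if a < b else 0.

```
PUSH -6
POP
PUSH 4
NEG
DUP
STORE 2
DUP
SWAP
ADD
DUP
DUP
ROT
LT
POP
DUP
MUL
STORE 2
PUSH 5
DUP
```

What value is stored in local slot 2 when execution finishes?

64

PUSH -6  [-6]
POP      []
PUSH 4   [4]
NEG      [-4]
DUP      [-4, -4]
STORE 2  [-4]
DUP      [-4, -4]
SWAP     [-4, -4]
ADD      [-8]
DUP      [-8, -8]
DUP      [-8, -8, -8]
ROT      [-8, -8, -8]
LT       [-8, 0]
POP      [-8]
DUP      [-8, -8]
MUL      [64]
STORE 2  []
PUSH 5   [5]
DUP      [5, 5]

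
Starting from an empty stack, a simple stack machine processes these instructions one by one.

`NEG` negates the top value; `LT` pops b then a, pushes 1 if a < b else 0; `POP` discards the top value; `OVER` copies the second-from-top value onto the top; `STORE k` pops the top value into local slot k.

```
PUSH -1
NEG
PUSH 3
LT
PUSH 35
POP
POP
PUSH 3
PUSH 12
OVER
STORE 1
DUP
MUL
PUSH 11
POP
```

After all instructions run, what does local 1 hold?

3

PUSH -1 : [-1]
NEG     : [1]
PUSH 3  : [1, 3]
LT      : [1]
PUSH 35 : [1, 35]
POP     : [1]
POP     : []
PUSH 3  : [3]
PUSH 12 : [3, 12]
OVER    : [3, 12, 3]
STORE 1 : [3, 12]
DUP     : [3, 12, 12]
MUL     : [3, 144]
PUSH 11 : [3, 144, 11]
POP     : [3, 144]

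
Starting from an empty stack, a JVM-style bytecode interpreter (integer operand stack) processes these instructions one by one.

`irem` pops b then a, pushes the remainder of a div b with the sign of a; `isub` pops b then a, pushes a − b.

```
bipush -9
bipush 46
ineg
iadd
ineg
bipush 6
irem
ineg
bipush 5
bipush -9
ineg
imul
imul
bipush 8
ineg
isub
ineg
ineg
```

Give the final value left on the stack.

-37

bipush -9 → -9
bipush 46 → -9 46
ineg      → -9 -46
iadd      → -55
ineg      → 55
bipush 6  → 55 6
irem      → 1
ineg      → -1
bipush 5  → -1 5
bipush -9 → -1 5 -9
ineg      → -1 5 9
imul      → -1 45
imul      → -45
bipush 8  → -45 8
ineg      → -45 -8
isub      → -37
ineg      → 37
ineg      → -37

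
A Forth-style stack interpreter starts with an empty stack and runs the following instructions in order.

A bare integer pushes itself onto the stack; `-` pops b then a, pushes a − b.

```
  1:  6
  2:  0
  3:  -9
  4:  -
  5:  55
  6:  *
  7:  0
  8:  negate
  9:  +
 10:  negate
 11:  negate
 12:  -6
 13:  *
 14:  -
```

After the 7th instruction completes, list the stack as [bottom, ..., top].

[6, 495, 0]

6  -> 6
0  -> 6 0
-9 -> 6 0 -9
-  -> 6 9
55 -> 6 9 55
*  -> 6 495
0  -> 6 495 0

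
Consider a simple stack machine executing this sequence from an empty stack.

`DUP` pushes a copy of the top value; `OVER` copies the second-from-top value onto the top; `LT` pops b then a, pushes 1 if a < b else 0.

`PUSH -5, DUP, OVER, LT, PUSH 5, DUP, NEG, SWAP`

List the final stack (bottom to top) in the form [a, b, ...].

[-5, 0, -5, 5]

PUSH -5  [-5]
DUP      [-5, -5]
OVER     [-5, -5, -5]
LT       [-5, 0]
PUSH 5   [-5, 0, 5]
DUP      [-5, 0, 5, 5]
NEG      [-5, 0, 5, -5]
SWAP     [-5, 0, -5, 5]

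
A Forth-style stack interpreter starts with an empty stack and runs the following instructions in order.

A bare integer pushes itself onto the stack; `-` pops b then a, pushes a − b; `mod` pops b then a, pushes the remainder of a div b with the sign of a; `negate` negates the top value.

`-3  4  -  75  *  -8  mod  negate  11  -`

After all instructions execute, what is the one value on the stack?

-6

-3     → -3
4      → -3 4
-      → -7
75     → -7 75
*      → -525
-8     → -525 -8
mod    → -5
negate → 5
11     → 5 11
-      → -6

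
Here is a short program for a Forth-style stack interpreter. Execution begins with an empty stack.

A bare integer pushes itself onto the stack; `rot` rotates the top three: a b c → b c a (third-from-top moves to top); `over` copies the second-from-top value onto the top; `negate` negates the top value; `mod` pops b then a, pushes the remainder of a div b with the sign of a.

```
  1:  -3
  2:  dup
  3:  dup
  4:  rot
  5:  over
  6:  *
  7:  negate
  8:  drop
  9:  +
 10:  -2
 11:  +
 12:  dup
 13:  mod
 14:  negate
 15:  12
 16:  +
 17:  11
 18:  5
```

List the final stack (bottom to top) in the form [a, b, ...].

-3     : [-3]
dup    : [-3, -3]
dup    : [-3, -3, -3]
rot    : [-3, -3, -3]
over   : [-3, -3, -3, -3]
*      : [-3, -3, 9]
negate : [-3, -3, -9]
drop   : [-3, -3]
+      : [-6]
-2     : [-6, -2]
+      : [-8]
dup    : [-8, -8]
mod    : [0]
negate : [0]
12     : [0, 12]
+      : [12]
11     : [12, 11]
5      : [12, 11, 5]

[12, 11, 5]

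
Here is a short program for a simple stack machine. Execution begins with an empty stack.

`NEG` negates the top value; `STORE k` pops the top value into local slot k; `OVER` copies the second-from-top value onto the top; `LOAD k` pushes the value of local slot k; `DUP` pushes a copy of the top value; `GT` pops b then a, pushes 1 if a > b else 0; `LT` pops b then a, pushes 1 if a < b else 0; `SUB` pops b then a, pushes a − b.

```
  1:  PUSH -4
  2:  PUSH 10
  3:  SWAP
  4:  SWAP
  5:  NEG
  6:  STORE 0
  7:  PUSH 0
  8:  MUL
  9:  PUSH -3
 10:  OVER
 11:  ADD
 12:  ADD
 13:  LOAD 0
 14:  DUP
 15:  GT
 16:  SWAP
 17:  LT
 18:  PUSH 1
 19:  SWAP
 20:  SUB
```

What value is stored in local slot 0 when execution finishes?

-10

PUSH -4 : -4
PUSH 10 : -4 10
SWAP    : 10 -4
SWAP    : -4 10
NEG     : -4 -10
STORE 0 : -4
PUSH 0  : -4 0
MUL     : 0
PUSH -3 : 0 -3
OVER    : 0 -3 0
ADD     : 0 -3
ADD     : -3
LOAD 0  : -3 -10
DUP     : -3 -10 -10
GT      : -3 0
SWAP    : 0 -3
LT      : 0
PUSH 1  : 0 1
SWAP    : 1 0
SUB     : 1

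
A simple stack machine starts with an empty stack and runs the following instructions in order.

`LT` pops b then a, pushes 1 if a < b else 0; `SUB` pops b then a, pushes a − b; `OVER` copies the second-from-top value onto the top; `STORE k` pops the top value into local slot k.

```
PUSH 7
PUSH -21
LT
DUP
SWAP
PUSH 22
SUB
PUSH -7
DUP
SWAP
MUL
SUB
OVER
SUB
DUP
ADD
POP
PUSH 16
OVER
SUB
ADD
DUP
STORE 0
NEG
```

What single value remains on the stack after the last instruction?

PUSH 7   → 7
PUSH -21 → 7 -21
LT       → 0
DUP      → 0 0
SWAP     → 0 0
PUSH 22  → 0 0 22
SUB      → 0 -22
PUSH -7  → 0 -22 -7
DUP      → 0 -22 -7 -7
SWAP     → 0 -22 -7 -7
MUL      → 0 -22 49
SUB      → 0 -71
OVER     → 0 -71 0
SUB      → 0 -71
DUP      → 0 -71 -71
ADD      → 0 -142
POP      → 0
PUSH 16  → 0 16
OVER     → 0 16 0
SUB      → 0 16
ADD      → 16
DUP      → 16 16
STORE 0  → 16
NEG      → -16

-16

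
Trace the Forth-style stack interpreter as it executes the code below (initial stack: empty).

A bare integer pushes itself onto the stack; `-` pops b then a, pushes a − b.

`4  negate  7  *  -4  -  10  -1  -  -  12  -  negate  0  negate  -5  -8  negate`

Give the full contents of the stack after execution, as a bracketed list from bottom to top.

[47, 0, -5, 8]

4      : [4]
negate : [-4]
7      : [-4, 7]
*      : [-28]
-4     : [-28, -4]
-      : [-24]
10     : [-24, 10]
-1     : [-24, 10, -1]
-      : [-24, 11]
-      : [-35]
12     : [-35, 12]
-      : [-47]
negate : [47]
0      : [47, 0]
negate : [47, 0]
-5     : [47, 0, -5]
-8     : [47, 0, -5, -8]
negate : [47, 0, -5, 8]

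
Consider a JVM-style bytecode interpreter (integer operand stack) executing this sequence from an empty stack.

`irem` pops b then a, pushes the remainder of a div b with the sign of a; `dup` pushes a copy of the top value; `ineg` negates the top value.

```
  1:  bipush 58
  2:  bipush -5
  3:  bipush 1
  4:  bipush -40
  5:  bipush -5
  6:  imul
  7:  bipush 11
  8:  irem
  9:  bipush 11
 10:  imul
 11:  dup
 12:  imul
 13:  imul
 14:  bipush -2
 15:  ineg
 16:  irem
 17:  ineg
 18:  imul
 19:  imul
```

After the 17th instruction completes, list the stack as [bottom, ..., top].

[58, -5, 0]

bipush 58  → 58
bipush -5  → 58 -5
bipush 1   → 58 -5 1
bipush -40 → 58 -5 1 -40
bipush -5  → 58 -5 1 -40 -5
imul       → 58 -5 1 200
bipush 11  → 58 -5 1 200 11
irem       → 58 -5 1 2
bipush 11  → 58 -5 1 2 11
imul       → 58 -5 1 22
dup        → 58 -5 1 22 22
imul       → 58 -5 1 484
imul       → 58 -5 484
bipush -2  → 58 -5 484 -2
ineg       → 58 -5 484 2
irem       → 58 -5 0
ineg       → 58 -5 0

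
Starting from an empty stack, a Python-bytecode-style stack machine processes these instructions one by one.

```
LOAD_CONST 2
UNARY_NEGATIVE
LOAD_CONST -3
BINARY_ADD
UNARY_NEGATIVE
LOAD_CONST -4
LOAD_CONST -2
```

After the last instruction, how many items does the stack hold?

LOAD_CONST 2   → 2
UNARY_NEGATIVE → -2
LOAD_CONST -3  → -2 -3
BINARY_ADD     → -5
UNARY_NEGATIVE → 5
LOAD_CONST -4  → 5 -4
LOAD_CONST -2  → 5 -4 -2

3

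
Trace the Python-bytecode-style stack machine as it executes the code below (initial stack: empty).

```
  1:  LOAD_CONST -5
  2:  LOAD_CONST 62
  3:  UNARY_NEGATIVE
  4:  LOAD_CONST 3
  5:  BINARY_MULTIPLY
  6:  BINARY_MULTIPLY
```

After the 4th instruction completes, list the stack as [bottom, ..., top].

[-5, -62, 3]

LOAD_CONST -5  : -5
LOAD_CONST 62  : -5 62
UNARY_NEGATIVE : -5 -62
LOAD_CONST 3   : -5 -62 3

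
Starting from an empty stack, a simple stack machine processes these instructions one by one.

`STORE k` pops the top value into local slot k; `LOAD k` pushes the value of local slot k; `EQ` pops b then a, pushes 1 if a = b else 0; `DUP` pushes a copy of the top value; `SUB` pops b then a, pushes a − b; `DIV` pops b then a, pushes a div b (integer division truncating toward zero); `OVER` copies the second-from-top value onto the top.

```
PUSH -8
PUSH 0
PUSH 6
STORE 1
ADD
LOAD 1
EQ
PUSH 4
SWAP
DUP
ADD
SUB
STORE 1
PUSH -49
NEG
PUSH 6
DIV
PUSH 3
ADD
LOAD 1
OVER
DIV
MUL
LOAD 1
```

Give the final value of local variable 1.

4

PUSH -8  → -8
PUSH 0   → -8 0
PUSH 6   → -8 0 6
STORE 1  → -8 0
ADD      → -8
LOAD 1   → -8 6
EQ       → 0
PUSH 4   → 0 4
SWAP     → 4 0
DUP      → 4 0 0
ADD      → 4 0
SUB      → 4
STORE 1  → (empty)
PUSH -49 → -49
NEG      → 49
PUSH 6   → 49 6
DIV      → 8
PUSH 3   → 8 3
ADD      → 11
LOAD 1   → 11 4
OVER     → 11 4 11
DIV      → 11 0
MUL      → 0
LOAD 1   → 0 4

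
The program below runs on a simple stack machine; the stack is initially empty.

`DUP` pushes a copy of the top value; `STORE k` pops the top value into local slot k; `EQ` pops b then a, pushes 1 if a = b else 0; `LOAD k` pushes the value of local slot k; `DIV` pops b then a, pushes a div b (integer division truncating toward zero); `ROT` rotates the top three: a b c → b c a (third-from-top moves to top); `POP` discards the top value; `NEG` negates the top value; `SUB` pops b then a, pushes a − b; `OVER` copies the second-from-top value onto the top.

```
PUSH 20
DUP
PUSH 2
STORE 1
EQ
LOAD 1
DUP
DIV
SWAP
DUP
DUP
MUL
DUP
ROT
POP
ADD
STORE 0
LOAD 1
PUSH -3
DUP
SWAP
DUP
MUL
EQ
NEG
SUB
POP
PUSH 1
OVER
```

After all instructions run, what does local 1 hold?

2

PUSH 20  [20]
DUP      [20, 20]
PUSH 2   [20, 20, 2]
STORE 1  [20, 20]
EQ       [1]
LOAD 1   [1, 2]
DUP      [1, 2, 2]
DIV      [1, 1]
SWAP     [1, 1]
DUP      [1, 1, 1]
DUP      [1, 1, 1, 1]
MUL      [1, 1, 1]
DUP      [1, 1, 1, 1]
ROT      [1, 1, 1, 1]
POP      [1, 1, 1]
ADD      [1, 2]
STORE 0  [1]
LOAD 1   [1, 2]
PUSH -3  [1, 2, -3]
DUP      [1, 2, -3, -3]
SWAP     [1, 2, -3, -3]
DUP      [1, 2, -3, -3, -3]
MUL      [1, 2, -3, 9]
EQ       [1, 2, 0]
NEG      [1, 2, 0]
SUB      [1, 2]
POP      [1]
PUSH 1   [1, 1]
OVER     [1, 1, 1]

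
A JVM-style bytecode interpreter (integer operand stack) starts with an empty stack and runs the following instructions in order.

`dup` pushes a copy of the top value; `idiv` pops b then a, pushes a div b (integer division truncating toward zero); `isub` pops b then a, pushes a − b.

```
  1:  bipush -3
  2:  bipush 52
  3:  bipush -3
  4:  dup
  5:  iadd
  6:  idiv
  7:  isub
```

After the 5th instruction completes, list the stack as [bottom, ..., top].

[-3, 52, -6]

bipush -3  [-3]
bipush 52  [-3, 52]
bipush -3  [-3, 52, -3]
dup        [-3, 52, -3, -3]
iadd       [-3, 52, -6]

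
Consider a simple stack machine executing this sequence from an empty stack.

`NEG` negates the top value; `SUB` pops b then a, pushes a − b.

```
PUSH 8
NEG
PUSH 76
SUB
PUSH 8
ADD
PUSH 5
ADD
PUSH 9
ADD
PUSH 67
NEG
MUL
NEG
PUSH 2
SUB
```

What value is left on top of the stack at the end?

-4156

PUSH 8  → 8
NEG     → -8
PUSH 76 → -8 76
SUB     → -84
PUSH 8  → -84 8
ADD     → -76
PUSH 5  → -76 5
ADD     → -71
PUSH 9  → -71 9
ADD     → -62
PUSH 67 → -62 67
NEG     → -62 -67
MUL     → 4154
NEG     → -4154
PUSH 2  → -4154 2
SUB     → -4156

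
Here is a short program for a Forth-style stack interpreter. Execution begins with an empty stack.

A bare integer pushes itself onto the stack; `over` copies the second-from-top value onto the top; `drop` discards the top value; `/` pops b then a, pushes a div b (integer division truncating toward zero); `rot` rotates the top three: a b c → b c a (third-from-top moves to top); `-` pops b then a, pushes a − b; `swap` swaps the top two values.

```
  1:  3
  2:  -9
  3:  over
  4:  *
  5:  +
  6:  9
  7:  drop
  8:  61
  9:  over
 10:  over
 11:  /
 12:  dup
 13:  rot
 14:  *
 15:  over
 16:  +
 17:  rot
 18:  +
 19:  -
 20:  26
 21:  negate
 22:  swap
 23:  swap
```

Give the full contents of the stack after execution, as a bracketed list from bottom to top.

3       3
-9      3 -9
over    3 -9 3
*       3 -27
+       -24
9       -24 9
drop    -24
61      -24 61
over    -24 61 -24
over    -24 61 -24 61
/       -24 61 0
dup     -24 61 0 0
rot     -24 0 0 61
*       -24 0 0
over    -24 0 0 0
+       -24 0 0
rot     0 0 -24
+       0 -24
-       24
26      24 26
negate  24 -26
swap    -26 24
swap    24 -26

[24, -26]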